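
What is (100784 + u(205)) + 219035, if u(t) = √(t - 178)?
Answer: 319819 + 3*√3 ≈ 3.1982e+5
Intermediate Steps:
u(t) = √(-178 + t)
(100784 + u(205)) + 219035 = (100784 + √(-178 + 205)) + 219035 = (100784 + √27) + 219035 = (100784 + 3*√3) + 219035 = 319819 + 3*√3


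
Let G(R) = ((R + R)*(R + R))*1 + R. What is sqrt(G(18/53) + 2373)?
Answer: sqrt(6668007)/53 ≈ 48.722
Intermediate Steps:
G(R) = R + 4*R**2 (G(R) = ((2*R)*(2*R))*1 + R = (4*R**2)*1 + R = 4*R**2 + R = R + 4*R**2)
sqrt(G(18/53) + 2373) = sqrt((18/53)*(1 + 4*(18/53)) + 2373) = sqrt((18*(1/53))*(1 + 4*(18*(1/53))) + 2373) = sqrt(18*(1 + 4*(18/53))/53 + 2373) = sqrt(18*(1 + 72/53)/53 + 2373) = sqrt((18/53)*(125/53) + 2373) = sqrt(2250/2809 + 2373) = sqrt(6668007/2809) = sqrt(6668007)/53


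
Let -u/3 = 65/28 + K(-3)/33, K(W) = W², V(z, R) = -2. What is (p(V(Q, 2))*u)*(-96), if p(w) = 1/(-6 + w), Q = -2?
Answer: -7191/77 ≈ -93.390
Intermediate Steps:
u = -2397/308 (u = -3*(65/28 + (-3)²/33) = -3*(65*(1/28) + 9*(1/33)) = -3*(65/28 + 3/11) = -3*799/308 = -2397/308 ≈ -7.7825)
(p(V(Q, 2))*u)*(-96) = (-2397/308/(-6 - 2))*(-96) = (-2397/308/(-8))*(-96) = -⅛*(-2397/308)*(-96) = (2397/2464)*(-96) = -7191/77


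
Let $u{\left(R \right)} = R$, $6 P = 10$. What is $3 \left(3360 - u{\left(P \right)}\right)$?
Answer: $10075$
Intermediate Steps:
$P = \frac{5}{3}$ ($P = \frac{1}{6} \cdot 10 = \frac{5}{3} \approx 1.6667$)
$3 \left(3360 - u{\left(P \right)}\right) = 3 \left(3360 - \frac{5}{3}\right) = 3 \cdot \frac{10075}{3} = 10075$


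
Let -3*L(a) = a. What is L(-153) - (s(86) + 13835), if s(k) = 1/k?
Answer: -1185425/86 ≈ -13784.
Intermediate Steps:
L(a) = -a/3
L(-153) - (s(86) + 13835) = -⅓*(-153) - (1/86 + 13835) = 51 - (1/86 + 13835) = 51 - 1*1189811/86 = 51 - 1189811/86 = -1185425/86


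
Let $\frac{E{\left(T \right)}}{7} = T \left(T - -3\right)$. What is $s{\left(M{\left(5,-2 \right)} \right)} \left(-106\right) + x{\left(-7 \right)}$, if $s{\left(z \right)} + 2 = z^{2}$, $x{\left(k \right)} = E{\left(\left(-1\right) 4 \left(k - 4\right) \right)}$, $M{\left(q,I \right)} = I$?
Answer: $14264$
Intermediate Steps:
$E{\left(T \right)} = 7 T \left(3 + T\right)$ ($E{\left(T \right)} = 7 T \left(T - -3\right) = 7 T \left(T + 3\right) = 7 T \left(3 + T\right)$)
$x{\left(k \right)} = 7 \left(16 - 4 k\right) \left(19 - 4 k\right)$ ($x{\left(k \right)} = 7 \left(-1\right) 4 \left(k - 4\right) \left(3 + \left(-1\right) 4 \left(k - 4\right)\right) = 7 \left(- 4 \left(-4 + k\right)\right) \left(3 - 4 \left(-4 + k\right)\right) = 7 \left(16 - 4 k\right) \left(3 - \left(-16 + 4 k\right)\right) = 7 \left(16 - 4 k\right) \left(19 - 4 k\right)$)
$s{\left(z \right)} = -2 + z^{2}$
$s{\left(M{\left(5,-2 \right)} \right)} \left(-106\right) + x{\left(-7 \right)} = \left(-2 + \left(-2\right)^{2}\right) \left(-106\right) + 28 \left(-19 + 4 \left(-7\right)\right) \left(-4 - 7\right) = \left(-2 + 4\right) \left(-106\right) + 28 \left(-19 - 28\right) \left(-11\right) = 2 \left(-106\right) + 28 \left(-47\right) \left(-11\right) = -212 + 14476 = 14264$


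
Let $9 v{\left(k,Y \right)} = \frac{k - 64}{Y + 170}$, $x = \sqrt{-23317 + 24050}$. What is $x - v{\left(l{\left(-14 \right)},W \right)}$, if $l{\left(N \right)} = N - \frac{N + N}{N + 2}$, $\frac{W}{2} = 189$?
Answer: $\frac{241}{14796} + \sqrt{733} \approx 27.09$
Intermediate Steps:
$W = 378$ ($W = 2 \cdot 189 = 378$)
$l{\left(N \right)} = N - \frac{2 N}{2 + N}$
$x = \sqrt{733} \approx 27.074$
$v{\left(k,Y \right)} = \frac{-64 + k}{9 \left(170 + Y\right)}$ ($v{\left(k,Y \right)} = \frac{\left(k - 64\right) \frac{1}{Y + 170}}{9} = \frac{\left(-64 + k\right) \frac{1}{170 + Y}}{9} = \frac{\frac{1}{170 + Y} \left(-64 + k\right)}{9} = \frac{-64 + k}{9 \left(170 + Y\right)}$)
$x - v{\left(l{\left(-14 \right)},W \right)} = \sqrt{733} - \frac{-64 + \frac{\left(-14\right)^{2}}{2 - 14}}{9 \left(170 + 378\right)} = \sqrt{733} - \frac{-64 + \frac{196}{-12}}{9 \cdot 548} = \sqrt{733} - \frac{1}{9} \cdot \frac{1}{548} \left(-64 + 196 \left(- \frac{1}{12}\right)\right) = \sqrt{733} - \frac{1}{9} \cdot \frac{1}{548} \left(-64 - \frac{49}{3}\right) = \sqrt{733} - \frac{1}{9} \cdot \frac{1}{548} \left(- \frac{241}{3}\right) = \sqrt{733} - - \frac{241}{14796} = \sqrt{733} + \frac{241}{14796} = \frac{241}{14796} + \sqrt{733}$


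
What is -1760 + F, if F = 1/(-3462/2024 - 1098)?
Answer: -1958717332/1112907 ≈ -1760.0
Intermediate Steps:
F = -1012/1112907 (F = 1/(-3462*1/2024 - 1098) = 1/(-1731/1012 - 1098) = 1/(-1112907/1012) = -1012/1112907 ≈ -0.00090933)
-1760 + F = -1760 - 1012/1112907 = -1958717332/1112907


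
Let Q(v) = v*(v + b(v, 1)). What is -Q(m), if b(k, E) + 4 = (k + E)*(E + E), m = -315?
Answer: -298305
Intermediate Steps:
b(k, E) = -4 + 2*E*(E + k) (b(k, E) = -4 + (k + E)*(E + E) = -4 + (E + k)*(2*E) = -4 + 2*E*(E + k))
Q(v) = v*(-2 + 3*v) (Q(v) = v*(v + (-4 + 2*1² + 2*1*v)) = v*(v + (-4 + 2*1 + 2*v)) = v*(v + (-4 + 2 + 2*v)) = v*(v + (-2 + 2*v)) = v*(-2 + 3*v))
-Q(m) = -(-315)*(-2 + 3*(-315)) = -(-315)*(-2 - 945) = -(-315)*(-947) = -1*298305 = -298305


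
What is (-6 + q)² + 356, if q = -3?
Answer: 437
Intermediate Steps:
(-6 + q)² + 356 = (-6 - 3)² + 356 = (-9)² + 356 = 81 + 356 = 437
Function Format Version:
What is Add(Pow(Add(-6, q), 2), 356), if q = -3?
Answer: 437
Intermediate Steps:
Add(Pow(Add(-6, q), 2), 356) = Add(Pow(Add(-6, -3), 2), 356) = Add(Pow(-9, 2), 356) = Add(81, 356) = 437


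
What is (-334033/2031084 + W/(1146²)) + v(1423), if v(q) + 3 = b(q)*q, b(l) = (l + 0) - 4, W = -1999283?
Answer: 8312054878639727/4116443078 ≈ 2.0192e+6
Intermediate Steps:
b(l) = -4 + l (b(l) = l - 4 = -4 + l)
v(q) = -3 + q*(-4 + q) (v(q) = -3 + (-4 + q)*q = -3 + q*(-4 + q))
(-334033/2031084 + W/(1146²)) + v(1423) = (-334033/2031084 - 1999283/(1146²)) + (-3 + 1423*(-4 + 1423)) = (-334033*1/2031084 - 1999283/1313316) + (-3 + 1423*1419) = (-334033/2031084 - 1999283*1/1313316) + (-3 + 2019237) = (-334033/2031084 - 1999283/1313316) + 2019234 = -6943522525/4116443078 + 2019234 = 8312054878639727/4116443078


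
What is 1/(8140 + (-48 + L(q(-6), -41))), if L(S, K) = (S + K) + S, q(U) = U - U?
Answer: 1/8051 ≈ 0.00012421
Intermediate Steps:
q(U) = 0
L(S, K) = K + 2*S (L(S, K) = (K + S) + S = K + 2*S)
1/(8140 + (-48 + L(q(-6), -41))) = 1/(8140 + (-48 + (-41 + 2*0))) = 1/(8140 + (-48 + (-41 + 0))) = 1/(8140 + (-48 - 41)) = 1/(8140 - 89) = 1/8051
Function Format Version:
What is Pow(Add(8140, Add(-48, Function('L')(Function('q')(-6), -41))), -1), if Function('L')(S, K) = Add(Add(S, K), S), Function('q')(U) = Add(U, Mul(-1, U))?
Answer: Rational(1, 8051) ≈ 0.00012421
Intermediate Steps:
Function('q')(U) = 0
Function('L')(S, K) = Add(K, Mul(2, S)) (Function('L')(S, K) = Add(Add(K, S), S) = Add(K, Mul(2, S)))
Pow(Add(8140, Add(-48, Function('L')(Function('q')(-6), -41))), -1) = Pow(Add(8140, Add(-48, Add(-41, Mul(2, 0)))), -1) = Pow(Add(8140, Add(-48, Add(-41, 0))), -1) = Pow(Add(8140, Add(-48, -41)), -1) = Pow(Add(8140, -89), -1) = Pow(8051, -1) = Rational(1, 8051)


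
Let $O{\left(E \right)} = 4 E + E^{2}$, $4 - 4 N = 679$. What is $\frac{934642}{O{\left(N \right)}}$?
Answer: $\frac{14954272}{444825} \approx 33.618$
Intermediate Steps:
$N = - \frac{675}{4}$ ($N = 1 - \frac{679}{4} = - \frac{675}{4} \approx -168.75$)
$O{\left(E \right)} = E^{2} + 4 E$
$\frac{934642}{O{\left(N \right)}} = \frac{934642}{\left(- \frac{675}{4}\right) \left(4 - \frac{675}{4}\right)} = \frac{934642}{\left(- \frac{675}{4}\right) \left(- \frac{659}{4}\right)} = \frac{934642}{\frac{444825}{16}} = 934642 \cdot \frac{16}{444825} = \frac{14954272}{444825}$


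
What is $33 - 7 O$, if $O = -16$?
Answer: $145$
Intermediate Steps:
$33 - 7 O = 33 - -112 = 33 + 112 = 145$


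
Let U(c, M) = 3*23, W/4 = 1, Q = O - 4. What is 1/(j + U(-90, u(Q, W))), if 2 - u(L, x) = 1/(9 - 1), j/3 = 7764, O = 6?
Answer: 1/23361 ≈ 4.2806e-5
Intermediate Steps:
Q = 2 (Q = 6 - 4 = 2)
W = 4 (W = 4*1 = 4)
j = 23292 (j = 3*7764 = 23292)
u(L, x) = 15/8 (u(L, x) = 2 - 1/(9 - 1) = 2 - 1/8 = 15/8)
U(c, M) = 69
1/(j + U(-90, u(Q, W))) = 1/(23292 + 69) = 1/23361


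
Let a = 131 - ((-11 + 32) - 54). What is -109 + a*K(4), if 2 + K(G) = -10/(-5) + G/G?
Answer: 55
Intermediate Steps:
K(G) = 1 (K(G) = -2 + (-10/(-5) + G/G) = -2 + (-10*(-⅕) + 1) = -2 + (2 + 1) = -2 + 3 = 1)
a = 164 (a = 131 - (21 - 54) = 131 - 1*(-33) = 131 + 33 = 164)
-109 + a*K(4) = -109 + 164*1 = -109 + 164 = 55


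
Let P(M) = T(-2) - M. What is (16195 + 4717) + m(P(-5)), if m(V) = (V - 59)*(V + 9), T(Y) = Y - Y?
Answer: 20156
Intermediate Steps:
T(Y) = 0
P(M) = -M (P(M) = 0 - M = -M)
m(V) = (-59 + V)*(9 + V)
(16195 + 4717) + m(P(-5)) = (16195 + 4717) + (-531 + (-1*(-5))**2 - (-50)*(-5)) = 20912 + (-531 + 5**2 - 50*5) = 20912 + (-531 + 25 - 250) = 20912 - 756 = 20156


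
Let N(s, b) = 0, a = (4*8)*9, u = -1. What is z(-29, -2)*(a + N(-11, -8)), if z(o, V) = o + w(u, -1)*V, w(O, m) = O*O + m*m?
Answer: -9504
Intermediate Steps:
w(O, m) = O**2 + m**2
a = 288 (a = 32*9 = 288)
z(o, V) = o + 2*V (z(o, V) = o + ((-1)**2 + (-1)**2)*V = o + (1 + 1)*V = o + 2*V)
z(-29, -2)*(a + N(-11, -8)) = (-29 + 2*(-2))*(288 + 0) = (-29 - 4)*288 = -33*288 = -9504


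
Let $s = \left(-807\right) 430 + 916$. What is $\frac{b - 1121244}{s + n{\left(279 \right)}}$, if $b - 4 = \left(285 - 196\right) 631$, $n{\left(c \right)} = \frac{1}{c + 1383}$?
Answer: $\frac{1770164622}{575208227} \approx 3.0774$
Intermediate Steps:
$s = -346094$ ($s = -347010 + 916 = -346094$)
$n{\left(c \right)} = \frac{1}{1383 + c}$
$b = 56163$ ($b = 4 + \left(285 - 196\right) 631 = 4 + 89 \cdot 631 = 4 + 56159 = 56163$)
$\frac{b - 1121244}{s + n{\left(279 \right)}} = \frac{56163 - 1121244}{-346094 + \frac{1}{1383 + 279}} = - \frac{1065081}{-346094 + \frac{1}{1662}} = - \frac{1065081}{- \frac{575208227}{1662}} = \left(-1065081\right) \left(- \frac{1662}{575208227}\right) = \frac{1770164622}{575208227}$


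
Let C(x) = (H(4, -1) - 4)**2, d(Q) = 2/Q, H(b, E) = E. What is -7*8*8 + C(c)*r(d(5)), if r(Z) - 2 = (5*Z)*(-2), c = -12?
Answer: -498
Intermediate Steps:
r(Z) = 2 - 10*Z (r(Z) = 2 + (5*Z)*(-2) = 2 - 10*Z)
C(x) = 25 (C(x) = (-1 - 4)**2 = (-5)**2 = 25)
-7*8*8 + C(c)*r(d(5)) = -7*8*8 + 25*(2 - 20/5) = -56*8 + 25*(2 - 20/5) = -448 + 25*(2 - 10*2/5) = -448 + 25*(2 - 4) = -448 + 25*(-2) = -448 - 50 = -498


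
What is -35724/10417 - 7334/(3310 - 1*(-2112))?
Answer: -135046903/28240487 ≈ -4.7820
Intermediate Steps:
-35724/10417 - 7334/(3310 - 1*(-2112)) = -35724*1/10417 - 7334/(3310 + 2112) = -35724/10417 - 7334/5422 = -35724/10417 - 7334*1/5422 = -35724/10417 - 3667/2711 = -135046903/28240487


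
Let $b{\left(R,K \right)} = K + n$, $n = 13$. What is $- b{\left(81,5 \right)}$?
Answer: $-18$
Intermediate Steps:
$b{\left(R,K \right)} = 13 + K$ ($b{\left(R,K \right)} = K + 13 = 13 + K$)
$- b{\left(81,5 \right)} = - (13 + 5) = \left(-1\right) 18 = -18$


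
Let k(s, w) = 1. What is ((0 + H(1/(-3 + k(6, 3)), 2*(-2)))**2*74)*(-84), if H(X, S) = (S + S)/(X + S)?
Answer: -530432/27 ≈ -19646.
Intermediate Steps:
H(X, S) = 2*S/(S + X) (H(X, S) = (2*S)/(S + X) = 2*S/(S + X))
((0 + H(1/(-3 + k(6, 3)), 2*(-2)))**2*74)*(-84) = ((0 + 2*(2*(-2))/(2*(-2) + 1/(-3 + 1)))**2*74)*(-84) = ((0 + 2*(-4)/(-4 + 1/(-2)))**2*74)*(-84) = ((0 + 2*(-4)/(-4 - 1/2))**2*74)*(-84) = ((0 + 2*(-4)/(-9/2))**2*74)*(-84) = ((0 + 2*(-4)*(-2/9))**2*74)*(-84) = ((0 + 16/9)**2*74)*(-84) = ((16/9)**2*74)*(-84) = ((256/81)*74)*(-84) = (18944/81)*(-84) = -530432/27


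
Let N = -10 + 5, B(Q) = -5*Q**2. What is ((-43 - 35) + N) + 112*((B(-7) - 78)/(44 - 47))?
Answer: 35927/3 ≈ 11976.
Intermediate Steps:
N = -5
((-43 - 35) + N) + 112*((B(-7) - 78)/(44 - 47)) = ((-43 - 35) - 5) + 112*((-5*(-7)**2 - 78)/(44 - 47)) = (-78 - 5) + 112*((-5*49 - 78)/(-3)) = -83 + 112*((-245 - 78)*(-1/3)) = -83 + 112*(-323*(-1/3)) = -83 + 112*(323/3) = -83 + 36176/3 = 35927/3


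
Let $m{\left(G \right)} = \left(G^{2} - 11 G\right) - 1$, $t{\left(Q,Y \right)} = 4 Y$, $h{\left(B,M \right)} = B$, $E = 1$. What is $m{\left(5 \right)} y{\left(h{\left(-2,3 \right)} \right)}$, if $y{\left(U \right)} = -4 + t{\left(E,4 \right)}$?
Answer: $-372$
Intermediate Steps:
$y{\left(U \right)} = 12$ ($y{\left(U \right)} = -4 + 4 \cdot 4 = -4 + 16 = 12$)
$m{\left(G \right)} = -1 + G^{2} - 11 G$
$m{\left(5 \right)} y{\left(h{\left(-2,3 \right)} \right)} = \left(-1 + 5^{2} - 55\right) 12 = \left(-1 + 25 - 55\right) 12 = \left(-31\right) 12 = -372$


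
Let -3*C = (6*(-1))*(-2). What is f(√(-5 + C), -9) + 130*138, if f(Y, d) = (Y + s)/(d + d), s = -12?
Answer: 53822/3 - I/6 ≈ 17941.0 - 0.16667*I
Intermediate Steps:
C = -4 (C = -6*(-1)*(-2)/3 = -(-2)*(-2) = -⅓*12 = -4)
f(Y, d) = (-12 + Y)/(2*d) (f(Y, d) = (Y - 12)/(d + d) = (-12 + Y)/((2*d)) = (-12 + Y)*(1/(2*d)) = (-12 + Y)/(2*d))
f(√(-5 + C), -9) + 130*138 = (½)*(-12 + √(-5 - 4))/(-9) + 130*138 = (½)*(-⅑)*(-12 + √(-9)) + 17940 = (½)*(-⅑)*(-12 + 3*I) + 17940 = (⅔ - I/6) + 17940 = 53822/3 - I/6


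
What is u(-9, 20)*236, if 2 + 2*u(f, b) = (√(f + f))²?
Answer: -2360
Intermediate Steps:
u(f, b) = -1 + f (u(f, b) = -1 + (√(f + f))²/2 = -1 + (√(2*f))²/2 = -1 + (√2*√f)²/2 = -1 + (2*f)/2 = -1 + f)
u(-9, 20)*236 = (-1 - 9)*236 = -10*236 = -2360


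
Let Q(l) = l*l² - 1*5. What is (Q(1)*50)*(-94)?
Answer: 18800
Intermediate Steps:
Q(l) = -5 + l³ (Q(l) = l³ - 5 = -5 + l³)
(Q(1)*50)*(-94) = ((-5 + 1³)*50)*(-94) = ((-5 + 1)*50)*(-94) = -4*50*(-94) = -200*(-94) = 18800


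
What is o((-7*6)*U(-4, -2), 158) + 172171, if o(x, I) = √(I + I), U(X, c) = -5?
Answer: 172171 + 2*√79 ≈ 1.7219e+5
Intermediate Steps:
o(x, I) = √2*√I (o(x, I) = √(2*I) = √2*√I)
o((-7*6)*U(-4, -2), 158) + 172171 = √2*√158 + 172171 = 2*√79 + 172171 = 172171 + 2*√79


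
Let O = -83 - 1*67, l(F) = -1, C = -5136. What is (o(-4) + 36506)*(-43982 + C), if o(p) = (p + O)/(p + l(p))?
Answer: -8973072712/5 ≈ -1.7946e+9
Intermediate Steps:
O = -150 (O = -83 - 67 = -150)
o(p) = (-150 + p)/(-1 + p) (o(p) = (p - 150)/(p - 1) = (-150 + p)/(-1 + p))
(o(-4) + 36506)*(-43982 + C) = ((-150 - 4)/(-1 - 4) + 36506)*(-43982 - 5136) = (-154/(-5) + 36506)*(-49118) = (-⅕*(-154) + 36506)*(-49118) = (154/5 + 36506)*(-49118) = (182684/5)*(-49118) = -8973072712/5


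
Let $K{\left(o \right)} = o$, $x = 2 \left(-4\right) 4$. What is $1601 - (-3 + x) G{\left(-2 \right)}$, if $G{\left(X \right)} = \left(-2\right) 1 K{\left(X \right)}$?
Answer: $224140$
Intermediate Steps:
$x = -32$ ($x = \left(-8\right) 4 = -32$)
$G{\left(X \right)} = - 2 X$ ($G{\left(X \right)} = \left(-2\right) 1 X = - 2 X$)
$1601 - (-3 + x) G{\left(-2 \right)} = 1601 - (-3 - 32) \left(\left(-2\right) \left(-2\right)\right) = 1601 \left(-1\right) \left(-35\right) 4 = 1601 \cdot 35 \cdot 4 = 1601 \cdot 140 = 224140$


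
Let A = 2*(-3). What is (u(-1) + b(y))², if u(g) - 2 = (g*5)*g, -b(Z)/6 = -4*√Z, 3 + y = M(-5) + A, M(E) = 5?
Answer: -2255 + 672*I ≈ -2255.0 + 672.0*I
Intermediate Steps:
A = -6
y = -4 (y = -3 + (5 - 6) = -3 - 1 = -4)
b(Z) = 24*√Z (b(Z) = -(-24)*√Z = 24*√Z)
u(g) = 2 + 5*g² (u(g) = 2 + (g*5)*g = 2 + (5*g)*g = 2 + 5*g²)
(u(-1) + b(y))² = ((2 + 5*(-1)²) + 24*√(-4))² = ((2 + 5*1) + 24*(2*I))² = ((2 + 5) + 48*I)² = (7 + 48*I)²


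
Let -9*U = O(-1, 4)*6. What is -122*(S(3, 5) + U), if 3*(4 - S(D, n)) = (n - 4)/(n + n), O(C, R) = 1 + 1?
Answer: -4819/15 ≈ -321.27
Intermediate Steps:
O(C, R) = 2
S(D, n) = 4 - (-4 + n)/(6*n) (S(D, n) = 4 - (n - 4)/(3*(n + n)) = 4 - (-4 + n)/(3*(2*n)) = 4 - (-4 + n)*1/(2*n)/3 = 4 - (-4 + n)/(6*n))
U = -4/3 (U = -2*6/9 = -⅑*12 = -4/3 ≈ -1.3333)
-122*(S(3, 5) + U) = -122*((⅙)*(4 + 23*5)/5 - 4/3) = -122*((⅙)*(⅕)*(4 + 115) - 4/3) = -122*((⅙)*(⅕)*119 - 4/3) = -122*(119/30 - 4/3) = -122*79/30 = -4819/15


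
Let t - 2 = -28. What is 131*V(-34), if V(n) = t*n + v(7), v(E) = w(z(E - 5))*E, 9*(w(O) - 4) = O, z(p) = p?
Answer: 1077082/9 ≈ 1.1968e+5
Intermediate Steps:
t = -26 (t = 2 - 28 = -26)
w(O) = 4 + O/9
v(E) = E*(31/9 + E/9) (v(E) = (4 + (E - 5)/9)*E = (4 + (-5 + E)/9)*E = (4 + (-5/9 + E/9))*E = (31/9 + E/9)*E = E*(31/9 + E/9))
V(n) = 266/9 - 26*n (V(n) = -26*n + (⅑)*7*(31 + 7) = -26*n + (⅑)*7*38 = -26*n + 266/9 = 266/9 - 26*n)
131*V(-34) = 131*(266/9 - 26*(-34)) = 131*(266/9 + 884) = 131*(8222/9) = 1077082/9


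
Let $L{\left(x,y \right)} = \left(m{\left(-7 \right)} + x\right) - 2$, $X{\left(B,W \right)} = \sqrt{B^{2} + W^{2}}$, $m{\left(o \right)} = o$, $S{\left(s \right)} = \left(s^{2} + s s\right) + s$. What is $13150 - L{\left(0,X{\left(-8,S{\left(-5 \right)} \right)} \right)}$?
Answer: $13159$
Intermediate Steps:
$S{\left(s \right)} = s + 2 s^{2}$ ($S{\left(s \right)} = \left(s^{2} + s^{2}\right) + s = 2 s^{2} + s = s + 2 s^{2}$)
$L{\left(x,y \right)} = -9 + x$ ($L{\left(x,y \right)} = \left(-7 + x\right) - 2 = -9 + x$)
$13150 - L{\left(0,X{\left(-8,S{\left(-5 \right)} \right)} \right)} = 13150 - \left(-9 + 0\right) = 13150 - -9 = 13150 + 9 = 13159$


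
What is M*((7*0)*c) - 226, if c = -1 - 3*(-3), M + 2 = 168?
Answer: -226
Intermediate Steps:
M = 166 (M = -2 + 168 = 166)
c = 8 (c = -1 + 9 = 8)
M*((7*0)*c) - 226 = 166*((7*0)*8) - 226 = 166*(0*8) - 226 = 166*0 - 226 = 0 - 226 = -226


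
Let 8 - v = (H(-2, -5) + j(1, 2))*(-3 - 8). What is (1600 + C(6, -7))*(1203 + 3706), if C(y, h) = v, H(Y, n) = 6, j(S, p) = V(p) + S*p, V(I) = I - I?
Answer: 8325664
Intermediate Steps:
V(I) = 0
j(S, p) = S*p (j(S, p) = 0 + S*p = S*p)
v = 96 (v = 8 - (6 + 1*2)*(-3 - 8) = 8 - (6 + 2)*(-11) = 8 - 8*(-11) = 8 - 1*(-88) = 8 + 88 = 96)
C(y, h) = 96
(1600 + C(6, -7))*(1203 + 3706) = (1600 + 96)*(1203 + 3706) = 1696*4909 = 8325664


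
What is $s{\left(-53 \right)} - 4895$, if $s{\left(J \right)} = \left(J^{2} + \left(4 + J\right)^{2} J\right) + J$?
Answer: $-129392$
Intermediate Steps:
$s{\left(J \right)} = J + J^{2} + J \left(4 + J\right)^{2}$ ($s{\left(J \right)} = \left(J^{2} + J \left(4 + J\right)^{2}\right) + J = J + J^{2} + J \left(4 + J\right)^{2}$)
$s{\left(-53 \right)} - 4895 = - 53 \left(1 - 53 + \left(4 - 53\right)^{2}\right) - 4895 = - 53 \left(1 - 53 + \left(-49\right)^{2}\right) - 4895 = - 53 \left(1 - 53 + 2401\right) - 4895 = \left(-53\right) 2349 - 4895 = -124497 - 4895 = -129392$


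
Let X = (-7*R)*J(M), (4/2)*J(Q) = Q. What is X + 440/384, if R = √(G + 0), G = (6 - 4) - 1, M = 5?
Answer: -785/48 ≈ -16.354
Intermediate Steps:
J(Q) = Q/2
G = 1 (G = 2 - 1 = 1)
R = 1 (R = √(1 + 0) = √1 = 1)
X = -35/2 (X = (-7*1)*((½)*5) = -7*5/2 = -35/2 ≈ -17.500)
X + 440/384 = -35/2 + 440/384 = -35/2 + 440*(1/384) = -35/2 + 55/48 = -785/48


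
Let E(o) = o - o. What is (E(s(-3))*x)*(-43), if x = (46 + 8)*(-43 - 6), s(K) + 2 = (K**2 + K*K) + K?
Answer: 0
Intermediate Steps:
s(K) = -2 + K + 2*K**2 (s(K) = -2 + ((K**2 + K*K) + K) = -2 + ((K**2 + K**2) + K) = -2 + (2*K**2 + K) = -2 + (K + 2*K**2) = -2 + K + 2*K**2)
x = -2646 (x = 54*(-49) = -2646)
E(o) = 0
(E(s(-3))*x)*(-43) = (0*(-2646))*(-43) = 0*(-43) = 0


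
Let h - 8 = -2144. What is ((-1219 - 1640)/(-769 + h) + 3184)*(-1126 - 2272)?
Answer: -31439583842/2905 ≈ -1.0823e+7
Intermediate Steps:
h = -2136 (h = 8 - 2144 = -2136)
((-1219 - 1640)/(-769 + h) + 3184)*(-1126 - 2272) = ((-1219 - 1640)/(-769 - 2136) + 3184)*(-1126 - 2272) = (-2859/(-2905) + 3184)*(-3398) = (-2859*(-1/2905) + 3184)*(-3398) = (2859/2905 + 3184)*(-3398) = (9252379/2905)*(-3398) = -31439583842/2905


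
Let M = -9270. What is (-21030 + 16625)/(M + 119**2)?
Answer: -4405/4891 ≈ -0.90063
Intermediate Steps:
(-21030 + 16625)/(M + 119**2) = (-21030 + 16625)/(-9270 + 119**2) = -4405/(-9270 + 14161) = -4405/4891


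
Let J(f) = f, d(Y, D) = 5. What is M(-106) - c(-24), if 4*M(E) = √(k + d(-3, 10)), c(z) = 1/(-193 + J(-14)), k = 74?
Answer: 1/207 + √79/4 ≈ 2.2269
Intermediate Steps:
c(z) = -1/207 (c(z) = 1/(-193 - 14) = 1/(-207) = -1/207)
M(E) = √79/4 (M(E) = √(74 + 5)/4 = √79/4)
M(-106) - c(-24) = √79/4 - 1*(-1/207) = √79/4 + 1/207 = 1/207 + √79/4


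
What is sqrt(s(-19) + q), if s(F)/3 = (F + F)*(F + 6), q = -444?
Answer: sqrt(1038) ≈ 32.218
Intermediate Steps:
s(F) = 6*F*(6 + F) (s(F) = 3*((F + F)*(F + 6)) = 3*((2*F)*(6 + F)) = 3*(2*F*(6 + F)) = 6*F*(6 + F))
sqrt(s(-19) + q) = sqrt(6*(-19)*(6 - 19) - 444) = sqrt(6*(-19)*(-13) - 444) = sqrt(1482 - 444) = sqrt(1038)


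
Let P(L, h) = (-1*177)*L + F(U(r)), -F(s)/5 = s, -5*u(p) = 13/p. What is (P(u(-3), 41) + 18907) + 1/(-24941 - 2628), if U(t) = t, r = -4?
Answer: 2587846887/137845 ≈ 18774.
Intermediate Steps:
u(p) = -13/(5*p)
F(s) = -5*s
P(L, h) = 20 - 177*L (P(L, h) = (-1*177)*L - 5*(-4) = -177*L + 20 = 20 - 177*L)
(P(u(-3), 41) + 18907) + 1/(-24941 - 2628) = ((20 - (-2301)/(5*(-3))) + 18907) + 1/(-24941 - 2628) = ((20 - (-2301)*(-1)/(5*3)) + 18907) + 1/(-27569) = ((20 - 177*13/15) + 18907) - 1/27569 = ((20 - 767/5) + 18907) - 1/27569 = (-667/5 + 18907) - 1/27569 = 93868/5 - 1/27569 = 2587846887/137845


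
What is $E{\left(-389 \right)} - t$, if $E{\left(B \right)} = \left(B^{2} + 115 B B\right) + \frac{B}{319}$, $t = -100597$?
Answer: $\frac{5631572338}{319} \approx 1.7654 \cdot 10^{7}$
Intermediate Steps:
$E{\left(B \right)} = 116 B^{2} + \frac{B}{319}$ ($E{\left(B \right)} = \left(B^{2} + 115 B^{2}\right) + B \frac{1}{319} = 116 B^{2} + \frac{B}{319}$)
$E{\left(-389 \right)} - t = \frac{1}{319} \left(-389\right) \left(1 + 37004 \left(-389\right)\right) - -100597 = \frac{1}{319} \left(-389\right) \left(1 - 14394556\right) + 100597 = \frac{1}{319} \left(-389\right) \left(-14394555\right) + 100597 = \frac{5599481895}{319} + 100597 = \frac{5631572338}{319}$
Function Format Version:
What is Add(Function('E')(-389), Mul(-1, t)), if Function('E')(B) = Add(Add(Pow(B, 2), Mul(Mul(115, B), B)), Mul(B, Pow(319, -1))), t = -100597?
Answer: Rational(5631572338, 319) ≈ 1.7654e+7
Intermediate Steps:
Function('E')(B) = Add(Mul(116, Pow(B, 2)), Mul(Rational(1, 319), B)) (Function('E')(B) = Add(Add(Pow(B, 2), Mul(115, Pow(B, 2))), Mul(B, Rational(1, 319))) = Add(Mul(116, Pow(B, 2)), Mul(Rational(1, 319), B)))
Add(Function('E')(-389), Mul(-1, t)) = Add(Mul(Rational(1, 319), -389, Add(1, Mul(37004, -389))), Mul(-1, -100597)) = Add(Mul(Rational(1, 319), -389, Add(1, -14394556)), 100597) = Add(Mul(Rational(1, 319), -389, -14394555), 100597) = Add(Rational(5599481895, 319), 100597) = Rational(5631572338, 319)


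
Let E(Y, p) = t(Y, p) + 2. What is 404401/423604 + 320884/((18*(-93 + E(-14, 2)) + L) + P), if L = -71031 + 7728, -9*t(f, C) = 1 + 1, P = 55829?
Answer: -33060306605/965393516 ≈ -34.245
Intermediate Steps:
t(f, C) = -2/9 (t(f, C) = -(1 + 1)/9 = -⅑*2 = -2/9)
E(Y, p) = 16/9 (E(Y, p) = -2/9 + 2 = 16/9)
L = -63303
404401/423604 + 320884/((18*(-93 + E(-14, 2)) + L) + P) = 404401/423604 + 320884/((18*(-93 + 16/9) - 63303) + 55829) = 404401*(1/423604) + 320884/((18*(-821/9) - 63303) + 55829) = 404401/423604 + 320884/((-1642 - 63303) + 55829) = 404401/423604 + 320884/(-64945 + 55829) = 404401/423604 + 320884/(-9116) = 404401/423604 + 320884*(-1/9116) = 404401/423604 - 80221/2279 = -33060306605/965393516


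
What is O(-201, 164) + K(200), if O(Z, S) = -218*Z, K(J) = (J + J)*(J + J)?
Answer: 203818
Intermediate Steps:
K(J) = 4*J**2 (K(J) = (2*J)*(2*J) = 4*J**2)
O(-201, 164) + K(200) = -218*(-201) + 4*200**2 = 43818 + 4*40000 = 43818 + 160000 = 203818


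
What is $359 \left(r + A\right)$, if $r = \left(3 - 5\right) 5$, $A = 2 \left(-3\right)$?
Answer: $-5744$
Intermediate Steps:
$A = -6$
$r = -10$ ($r = \left(-2\right) 5 = -10$)
$359 \left(r + A\right) = 359 \left(-10 - 6\right) = 359 \left(-16\right) = -5744$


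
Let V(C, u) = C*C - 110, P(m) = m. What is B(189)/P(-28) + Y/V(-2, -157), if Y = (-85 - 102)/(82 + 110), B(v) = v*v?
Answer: -25963877/20352 ≈ -1275.7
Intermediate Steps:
V(C, u) = -110 + C² (V(C, u) = C² - 110 = -110 + C²)
B(v) = v²
Y = -187/192 ≈ -0.97396
B(189)/P(-28) + Y/V(-2, -157) = 189²/(-28) - 187/(192*(-110 + (-2)²)) = 35721*(-1/28) - 187/(192*(-110 + 4)) = -5103/4 - 187/192/(-106) = -5103/4 - 187/192*(-1/106) = -5103/4 + 187/20352 = -25963877/20352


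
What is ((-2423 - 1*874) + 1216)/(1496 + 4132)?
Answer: -2081/5628 ≈ -0.36976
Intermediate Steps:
((-2423 - 1*874) + 1216)/(1496 + 4132) = ((-2423 - 874) + 1216)/5628 = (-3297 + 1216)*(1/5628) = -2081*1/5628 = -2081/5628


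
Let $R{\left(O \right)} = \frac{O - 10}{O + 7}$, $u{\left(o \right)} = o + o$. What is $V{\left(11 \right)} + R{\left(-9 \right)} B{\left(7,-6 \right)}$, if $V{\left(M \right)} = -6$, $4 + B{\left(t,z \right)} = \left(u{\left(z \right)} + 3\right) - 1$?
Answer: $-139$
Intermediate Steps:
$u{\left(o \right)} = 2 o$
$B{\left(t,z \right)} = -2 + 2 z$ ($B{\left(t,z \right)} = -4 + \left(\left(2 z + 3\right) - 1\right) = -4 + \left(\left(3 + 2 z\right) - 1\right) = -4 + \left(2 + 2 z\right) = -2 + 2 z$)
$R{\left(O \right)} = \frac{-10 + O}{7 + O}$
$V{\left(11 \right)} + R{\left(-9 \right)} B{\left(7,-6 \right)} = -6 + \frac{-10 - 9}{7 - 9} \left(-2 + 2 \left(-6\right)\right) = -6 + \frac{1}{-2} \left(-19\right) \left(-2 - 12\right) = -6 + \left(- \frac{1}{2}\right) \left(-19\right) \left(-14\right) = -6 + \frac{19}{2} \left(-14\right) = -6 - 133 = -139$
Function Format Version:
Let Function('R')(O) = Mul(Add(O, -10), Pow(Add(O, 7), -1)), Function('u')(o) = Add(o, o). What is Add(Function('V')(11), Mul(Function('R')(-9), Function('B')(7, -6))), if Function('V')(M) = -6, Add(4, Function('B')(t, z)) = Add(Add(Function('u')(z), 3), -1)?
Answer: -139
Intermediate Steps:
Function('u')(o) = Mul(2, o)
Function('B')(t, z) = Add(-2, Mul(2, z)) (Function('B')(t, z) = Add(-4, Add(Add(Mul(2, z), 3), -1)) = Add(-4, Add(Add(3, Mul(2, z)), -1)) = Add(-4, Add(2, Mul(2, z))) = Add(-2, Mul(2, z)))
Function('R')(O) = Mul(Pow(Add(7, O), -1), Add(-10, O)) (Function('R')(O) = Mul(Add(-10, O), Pow(Add(7, O), -1)) = Mul(Pow(Add(7, O), -1), Add(-10, O)))
Add(Function('V')(11), Mul(Function('R')(-9), Function('B')(7, -6))) = Add(-6, Mul(Mul(Pow(Add(7, -9), -1), Add(-10, -9)), Add(-2, Mul(2, -6)))) = Add(-6, Mul(Mul(Pow(-2, -1), -19), Add(-2, -12))) = Add(-6, Mul(Mul(Rational(-1, 2), -19), -14)) = Add(-6, Mul(Rational(19, 2), -14)) = Add(-6, -133) = -139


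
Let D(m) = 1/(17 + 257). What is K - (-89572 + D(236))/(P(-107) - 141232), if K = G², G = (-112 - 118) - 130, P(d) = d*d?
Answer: 1536207233491/11853514 ≈ 1.2960e+5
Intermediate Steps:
P(d) = d²
D(m) = 1/274
G = -360 (G = -230 - 130 = -360)
K = 129600 (K = (-360)² = 129600)
K - (-89572 + D(236))/(P(-107) - 141232) = 129600 - (-89572 + 1/274)/((-107)² - 141232) = 129600 - (-24542727)/(274*(11449 - 141232)) = 129600 - (-24542727)/(274*(-129783)) = 129600 - (-24542727)*(-1)/(274*129783) = 129600 - 1*8180909/11853514 = 129600 - 8180909/11853514 = 1536207233491/11853514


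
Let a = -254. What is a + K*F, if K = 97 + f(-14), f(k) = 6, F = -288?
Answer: -29918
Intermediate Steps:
K = 103 (K = 97 + 6 = 103)
a + K*F = -254 + 103*(-288) = -254 - 29664 = -29918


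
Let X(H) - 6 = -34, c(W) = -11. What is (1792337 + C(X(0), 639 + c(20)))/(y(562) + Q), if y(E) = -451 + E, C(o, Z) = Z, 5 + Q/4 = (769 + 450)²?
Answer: 358593/1188787 ≈ 0.30165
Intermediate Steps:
X(H) = -28 (X(H) = 6 - 34 = -28)
Q = 5943824 (Q = -20 + 4*(769 + 450)² = -20 + 4*1219² = -20 + 4*1485961 = -20 + 5943844 = 5943824)
(1792337 + C(X(0), 639 + c(20)))/(y(562) + Q) = (1792337 + (639 - 11))/((-451 + 562) + 5943824) = (1792337 + 628)/(111 + 5943824) = 1792965/5943935 = 1792965*(1/5943935) = 358593/1188787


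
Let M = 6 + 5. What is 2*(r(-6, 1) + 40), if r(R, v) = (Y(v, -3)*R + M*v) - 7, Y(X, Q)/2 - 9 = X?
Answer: -152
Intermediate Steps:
Y(X, Q) = 18 + 2*X
M = 11
r(R, v) = -7 + 11*v + R*(18 + 2*v) (r(R, v) = ((18 + 2*v)*R + 11*v) - 7 = (R*(18 + 2*v) + 11*v) - 7 = (11*v + R*(18 + 2*v)) - 7 = -7 + 11*v + R*(18 + 2*v))
2*(r(-6, 1) + 40) = 2*((-7 + 11*1 + 2*(-6)*(9 + 1)) + 40) = 2*((-7 + 11 + 2*(-6)*10) + 40) = 2*((-7 + 11 - 120) + 40) = 2*(-116 + 40) = 2*(-76) = -152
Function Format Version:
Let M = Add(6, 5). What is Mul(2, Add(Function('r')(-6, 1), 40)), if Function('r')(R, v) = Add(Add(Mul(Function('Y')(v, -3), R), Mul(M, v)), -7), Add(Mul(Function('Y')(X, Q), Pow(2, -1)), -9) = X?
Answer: -152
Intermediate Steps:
Function('Y')(X, Q) = Add(18, Mul(2, X))
M = 11
Function('r')(R, v) = Add(-7, Mul(11, v), Mul(R, Add(18, Mul(2, v)))) (Function('r')(R, v) = Add(Add(Mul(Add(18, Mul(2, v)), R), Mul(11, v)), -7) = Add(Add(Mul(R, Add(18, Mul(2, v))), Mul(11, v)), -7) = Add(Add(Mul(11, v), Mul(R, Add(18, Mul(2, v)))), -7) = Add(-7, Mul(11, v), Mul(R, Add(18, Mul(2, v)))))
Mul(2, Add(Function('r')(-6, 1), 40)) = Mul(2, Add(Add(-7, Mul(11, 1), Mul(2, -6, Add(9, 1))), 40)) = Mul(2, Add(Add(-7, 11, Mul(2, -6, 10)), 40)) = Mul(2, Add(Add(-7, 11, -120), 40)) = Mul(2, Add(-116, 40)) = Mul(2, -76) = -152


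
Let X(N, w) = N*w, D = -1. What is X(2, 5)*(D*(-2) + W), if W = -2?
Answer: 0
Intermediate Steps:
X(2, 5)*(D*(-2) + W) = (2*5)*(-1*(-2) - 2) = 10*(2 - 2) = 10*0 = 0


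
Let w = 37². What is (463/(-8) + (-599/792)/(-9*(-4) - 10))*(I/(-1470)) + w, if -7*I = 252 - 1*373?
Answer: 26383998691/19262880 ≈ 1369.7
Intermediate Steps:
I = 121/7 (I = -(252 - 1*373)/7 = -(252 - 373)/7 = -⅐*(-121) = 121/7 ≈ 17.286)
w = 1369
(463/(-8) + (-599/792)/(-9*(-4) - 10))*(I/(-1470)) + w = (463/(-8) + (-599/792)/(-9*(-4) - 10))*((121/7)/(-1470)) + 1369 = (463*(-⅛) + (-599*1/792)/(36 - 10))*((121/7)*(-1/1470)) + 1369 = (-463/8 - 599/792/26)*(-121/10290) + 1369 = (-463/8 - 599/792*1/26)*(-121/10290) + 1369 = (-463/8 - 599/20592)*(-121/10290) + 1369 = -1192361/20592*(-121/10290) + 1369 = 13115971/19262880 + 1369 = 26383998691/19262880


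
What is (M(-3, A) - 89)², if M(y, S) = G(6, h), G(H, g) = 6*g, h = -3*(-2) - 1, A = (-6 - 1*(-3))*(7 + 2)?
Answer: 3481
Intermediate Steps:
A = -27 (A = (-6 + 3)*9 = -3*9 = -27)
h = 5 (h = 6 - 1 = 5)
M(y, S) = 30 (M(y, S) = 6*5 = 30)
(M(-3, A) - 89)² = (30 - 89)² = (-59)² = 3481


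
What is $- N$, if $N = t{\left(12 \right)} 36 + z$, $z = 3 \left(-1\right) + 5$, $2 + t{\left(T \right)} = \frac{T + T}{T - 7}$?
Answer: $- \frac{514}{5} \approx -102.8$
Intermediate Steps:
$t{\left(T \right)} = -2 + \frac{2 T}{-7 + T}$ ($t{\left(T \right)} = -2 + \frac{T + T}{T - 7} = -2 + \frac{2 T}{-7 + T}$)
$z = 2$ ($z = -3 + 5 = 2$)
$N = \frac{514}{5}$ ($N = \frac{14}{-7 + 12} \cdot 36 + 2 = \frac{14}{5} \cdot 36 + 2 = \frac{504}{5} + 2 = \frac{514}{5} \approx 102.8$)
$- N = \left(-1\right) \frac{514}{5} = - \frac{514}{5}$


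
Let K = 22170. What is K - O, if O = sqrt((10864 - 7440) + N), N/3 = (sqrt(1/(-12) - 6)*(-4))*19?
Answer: 22170 - sqrt(3424 - 38*I*sqrt(219)) ≈ 22111.0 + 4.7892*I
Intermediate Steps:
N = -38*I*sqrt(219) (N = 3*((sqrt(1/(-12) - 6)*(-4))*19) = 3*((sqrt(-1/12 - 6)*(-4))*19) = 3*((sqrt(-73/12)*(-4))*19) = 3*(((I*sqrt(219)/6)*(-4))*19) = 3*(-2*I*sqrt(219)/3*19) = 3*(-38*I*sqrt(219)/3) = -38*I*sqrt(219) ≈ -562.35*I)
O = sqrt(3424 - 38*I*sqrt(219)) (O = sqrt((10864 - 7440) - 38*I*sqrt(219)) = sqrt(3424 - 38*I*sqrt(219)) ≈ 58.711 - 4.7892*I)
K - O = 22170 - sqrt(3424 - 38*I*sqrt(219))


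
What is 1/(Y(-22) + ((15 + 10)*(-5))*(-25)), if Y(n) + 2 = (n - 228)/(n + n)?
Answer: 22/68831 ≈ 0.00031962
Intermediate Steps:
Y(n) = -2 + (-228 + n)/(2*n) (Y(n) = -2 + (n - 228)/(n + n) = -2 + (-228 + n)/((2*n)) = -2 + (-228 + n)*(1/(2*n)) = -2 + (-228 + n)/(2*n))
1/(Y(-22) + ((15 + 10)*(-5))*(-25)) = 1/((-3/2 - 114/(-22)) + ((15 + 10)*(-5))*(-25)) = 1/((-3/2 - 114*(-1/22)) + (25*(-5))*(-25)) = 1/((-3/2 + 57/11) - 125*(-25)) = 1/(81/22 + 3125) = 1/(68831/22) = 22/68831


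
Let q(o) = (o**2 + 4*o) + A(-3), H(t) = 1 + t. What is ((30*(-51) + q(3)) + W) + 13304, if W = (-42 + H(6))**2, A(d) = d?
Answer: 13017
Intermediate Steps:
q(o) = -3 + o**2 + 4*o (q(o) = (o**2 + 4*o) - 3 = -3 + o**2 + 4*o)
W = 1225 (W = (-42 + (1 + 6))**2 = (-42 + 7)**2 = (-35)**2 = 1225)
((30*(-51) + q(3)) + W) + 13304 = ((30*(-51) + (-3 + 3**2 + 4*3)) + 1225) + 13304 = ((-1530 + (-3 + 9 + 12)) + 1225) + 13304 = ((-1530 + 18) + 1225) + 13304 = (-1512 + 1225) + 13304 = -287 + 13304 = 13017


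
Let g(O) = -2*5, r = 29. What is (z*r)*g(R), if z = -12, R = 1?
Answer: 3480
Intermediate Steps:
g(O) = -10
(z*r)*g(R) = -12*29*(-10) = -348*(-10) = 3480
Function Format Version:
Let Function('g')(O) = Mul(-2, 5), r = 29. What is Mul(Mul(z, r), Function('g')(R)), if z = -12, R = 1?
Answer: 3480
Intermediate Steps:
Function('g')(O) = -10
Mul(Mul(z, r), Function('g')(R)) = Mul(Mul(-12, 29), -10) = Mul(-348, -10) = 3480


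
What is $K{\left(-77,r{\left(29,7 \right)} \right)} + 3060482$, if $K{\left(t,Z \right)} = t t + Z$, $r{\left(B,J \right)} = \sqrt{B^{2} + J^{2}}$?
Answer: $3066411 + \sqrt{890} \approx 3.0664 \cdot 10^{6}$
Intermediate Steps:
$K{\left(t,Z \right)} = Z + t^{2}$ ($K{\left(t,Z \right)} = t^{2} + Z = Z + t^{2}$)
$K{\left(-77,r{\left(29,7 \right)} \right)} + 3060482 = \left(\sqrt{29^{2} + 7^{2}} + \left(-77\right)^{2}\right) + 3060482 = \left(\sqrt{841 + 49} + 5929\right) + 3060482 = \left(\sqrt{890} + 5929\right) + 3060482 = \left(5929 + \sqrt{890}\right) + 3060482 = 3066411 + \sqrt{890}$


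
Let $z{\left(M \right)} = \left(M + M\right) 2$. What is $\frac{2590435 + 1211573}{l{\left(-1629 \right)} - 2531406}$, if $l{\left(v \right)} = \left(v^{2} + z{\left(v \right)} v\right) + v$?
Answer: $\frac{633668}{1789195} \approx 0.35416$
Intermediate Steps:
$z{\left(M \right)} = 4 M$ ($z{\left(M \right)} = 2 M 2 = 4 M$)
$l{\left(v \right)} = v + 5 v^{2}$ ($l{\left(v \right)} = \left(v^{2} + 4 v v\right) + v = \left(v^{2} + 4 v^{2}\right) + v = 5 v^{2} + v = v + 5 v^{2}$)
$\frac{2590435 + 1211573}{l{\left(-1629 \right)} - 2531406} = \frac{2590435 + 1211573}{- 1629 \left(1 + 5 \left(-1629\right)\right) - 2531406} = \frac{3802008}{- 1629 \left(1 - 8145\right) - 2531406} = \frac{3802008}{\left(-1629\right) \left(-8144\right) - 2531406} = \frac{3802008}{13266576 - 2531406} = \frac{3802008}{10735170} = 3802008 \cdot \frac{1}{10735170} = \frac{633668}{1789195}$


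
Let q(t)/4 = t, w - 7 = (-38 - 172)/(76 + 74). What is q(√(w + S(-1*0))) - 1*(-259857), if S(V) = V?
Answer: 259857 + 8*√35/5 ≈ 2.5987e+5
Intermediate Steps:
w = 28/5 (w = 7 + (-38 - 172)/(76 + 74) = 7 - 210/150 = 7 - 210*1/150 = 7 - 7/5 = 28/5 ≈ 5.6000)
q(t) = 4*t
q(√(w + S(-1*0))) - 1*(-259857) = 4*√(28/5 - 1*0) - 1*(-259857) = 4*√(28/5 + 0) + 259857 = 4*√(28/5) + 259857 = 4*(2*√35/5) + 259857 = 8*√35/5 + 259857 = 259857 + 8*√35/5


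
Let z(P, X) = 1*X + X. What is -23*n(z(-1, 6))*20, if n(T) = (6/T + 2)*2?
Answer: -2300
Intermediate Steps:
z(P, X) = 2*X (z(P, X) = X + X = 2*X)
n(T) = 4 + 12/T (n(T) = (2 + 6/T)*2 = 4 + 12/T)
-23*n(z(-1, 6))*20 = -23*(4 + 12/((2*6)))*20 = -23*(4 + 12/12)*20 = -23*(4 + 12*(1/12))*20 = -23*(4 + 1)*20 = -23*5*20 = -115*20 = -2300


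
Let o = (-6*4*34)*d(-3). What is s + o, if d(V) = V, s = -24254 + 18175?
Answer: -3631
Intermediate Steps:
s = -6079
o = 2448 (o = (-6*4*34)*(-3) = -24*34*(-3) = -816*(-3) = 2448)
s + o = -6079 + 2448 = -3631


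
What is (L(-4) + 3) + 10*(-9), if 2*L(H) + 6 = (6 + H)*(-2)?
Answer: -92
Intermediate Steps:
L(H) = -9 - H (L(H) = -3 + ((6 + H)*(-2))/2 = -3 + (-12 - 2*H)/2 = -3 + (-6 - H) = -9 - H)
(L(-4) + 3) + 10*(-9) = ((-9 - 1*(-4)) + 3) + 10*(-9) = ((-9 + 4) + 3) - 90 = (-5 + 3) - 90 = -2 - 90 = -92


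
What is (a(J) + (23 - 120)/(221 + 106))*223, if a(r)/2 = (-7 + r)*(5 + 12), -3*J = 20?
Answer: -11301863/109 ≈ -1.0369e+5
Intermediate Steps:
J = -20/3 (J = -1/3*20 = -20/3 ≈ -6.6667)
a(r) = -238 + 34*r (a(r) = 2*((-7 + r)*(5 + 12)) = 2*((-7 + r)*17) = 2*(-119 + 17*r) = -238 + 34*r)
(a(J) + (23 - 120)/(221 + 106))*223 = ((-238 + 34*(-20/3)) + (23 - 120)/(221 + 106))*223 = ((-238 - 680/3) - 97/327)*223 = (-1394/3 - 97*1/327)*223 = (-1394/3 - 97/327)*223 = -50681/109*223 = -11301863/109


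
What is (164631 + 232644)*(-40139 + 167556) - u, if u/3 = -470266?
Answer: 50620999473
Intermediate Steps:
u = -1410798 (u = 3*(-470266) = -1410798)
(164631 + 232644)*(-40139 + 167556) - u = (164631 + 232644)*(-40139 + 167556) - 1*(-1410798) = 397275*127417 + 1410798 = 50619588675 + 1410798 = 50620999473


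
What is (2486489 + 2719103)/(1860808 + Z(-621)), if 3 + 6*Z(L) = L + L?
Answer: 10411184/3721201 ≈ 2.7978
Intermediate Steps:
Z(L) = -½ + L/3 (Z(L) = -½ + (L + L)/6 = -½ + (2*L)/6 = -½ + L/3)
(2486489 + 2719103)/(1860808 + Z(-621)) = (2486489 + 2719103)/(1860808 + (-½ + (⅓)*(-621))) = 5205592/(1860808 + (-½ - 207)) = 5205592/(1860808 - 415/2) = 5205592/(3721201/2) = 5205592*(2/3721201) = 10411184/3721201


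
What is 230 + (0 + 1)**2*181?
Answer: 411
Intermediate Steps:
230 + (0 + 1)**2*181 = 230 + 1**2*181 = 230 + 1*181 = 230 + 181 = 411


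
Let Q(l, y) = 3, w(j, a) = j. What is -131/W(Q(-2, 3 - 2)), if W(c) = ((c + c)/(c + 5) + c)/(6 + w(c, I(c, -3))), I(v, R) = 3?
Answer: -1572/5 ≈ -314.40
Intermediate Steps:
W(c) = (c + 2*c/(5 + c))/(6 + c) (W(c) = ((c + c)/(c + 5) + c)/(6 + c) = ((2*c)/(5 + c) + c)/(6 + c) = (2*c/(5 + c) + c)/(6 + c) = (c + 2*c/(5 + c))/(6 + c))
-131/W(Q(-2, 3 - 2)) = -131*(30 + 3² + 11*3)/(3*(7 + 3)) = -131/(3*10/(30 + 9 + 33)) = -131/(3*10/72) = -131/(3*(1/72)*10) = -131/5/12 = -131*12/5 = -1572/5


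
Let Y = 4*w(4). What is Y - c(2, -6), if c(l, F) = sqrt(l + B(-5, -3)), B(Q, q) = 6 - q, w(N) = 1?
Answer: 4 - sqrt(11) ≈ 0.68338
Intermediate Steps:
c(l, F) = sqrt(9 + l) (c(l, F) = sqrt(l + (6 - 1*(-3))) = sqrt(l + (6 + 3)) = sqrt(l + 9) = sqrt(9 + l))
Y = 4 (Y = 4*1 = 4)
Y - c(2, -6) = 4 - sqrt(9 + 2) = 4 - sqrt(11)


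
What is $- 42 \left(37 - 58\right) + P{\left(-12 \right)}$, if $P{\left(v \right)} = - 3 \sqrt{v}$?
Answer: $882 - 6 i \sqrt{3} \approx 882.0 - 10.392 i$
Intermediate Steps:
$- 42 \left(37 - 58\right) + P{\left(-12 \right)} = - 42 \left(37 - 58\right) - 3 \sqrt{-12} = \left(-42\right) \left(-21\right) - 3 \cdot 2 i \sqrt{3} = 882 - 6 i \sqrt{3}$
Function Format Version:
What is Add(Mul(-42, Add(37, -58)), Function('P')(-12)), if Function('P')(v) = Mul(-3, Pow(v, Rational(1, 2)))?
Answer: Add(882, Mul(-6, I, Pow(3, Rational(1, 2)))) ≈ Add(882.00, Mul(-10.392, I))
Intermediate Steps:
Add(Mul(-42, Add(37, -58)), Function('P')(-12)) = Add(Mul(-42, Add(37, -58)), Mul(-3, Pow(-12, Rational(1, 2)))) = Add(Mul(-42, -21), Mul(-3, Mul(2, I, Pow(3, Rational(1, 2))))) = Add(882, Mul(-6, I, Pow(3, Rational(1, 2))))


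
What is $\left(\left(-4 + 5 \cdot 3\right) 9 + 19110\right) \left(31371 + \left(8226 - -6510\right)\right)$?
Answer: $885669363$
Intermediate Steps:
$\left(\left(-4 + 5 \cdot 3\right) 9 + 19110\right) \left(31371 + \left(8226 - -6510\right)\right) = \left(\left(-4 + 15\right) 9 + 19110\right) \left(31371 + \left(8226 + 6510\right)\right) = \left(11 \cdot 9 + 19110\right) \left(31371 + 14736\right) = \left(99 + 19110\right) 46107 = 19209 \cdot 46107 = 885669363$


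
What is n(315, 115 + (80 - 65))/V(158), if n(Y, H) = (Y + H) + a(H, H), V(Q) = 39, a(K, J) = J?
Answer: 575/39 ≈ 14.744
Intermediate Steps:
n(Y, H) = Y + 2*H (n(Y, H) = (Y + H) + H = (H + Y) + H = Y + 2*H)
n(315, 115 + (80 - 65))/V(158) = (315 + 2*(115 + (80 - 65)))/39 = (315 + 2*(115 + 15))*(1/39) = (315 + 2*130)*(1/39) = (315 + 260)*(1/39) = 575*(1/39) = 575/39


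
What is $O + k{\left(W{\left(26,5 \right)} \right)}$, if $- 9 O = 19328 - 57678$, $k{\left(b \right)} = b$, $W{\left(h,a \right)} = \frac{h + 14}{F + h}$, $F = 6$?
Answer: $\frac{153445}{36} \approx 4262.4$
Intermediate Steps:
$W{\left(h,a \right)} = \frac{14 + h}{6 + h}$ ($W{\left(h,a \right)} = \frac{h + 14}{6 + h} = \frac{14 + h}{6 + h}$)
$O = \frac{38350}{9}$ ($O = - \frac{19328 - 57678}{9} = \left(- \frac{1}{9}\right) \left(-38350\right) = \frac{38350}{9} \approx 4261.1$)
$O + k{\left(W{\left(26,5 \right)} \right)} = \frac{38350}{9} + \frac{14 + 26}{6 + 26} = \frac{38350}{9} + \frac{1}{32} \cdot 40 = \frac{38350}{9} + \frac{5}{4} = \frac{153445}{36}$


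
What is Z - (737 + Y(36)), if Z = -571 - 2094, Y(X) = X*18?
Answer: -4050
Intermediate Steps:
Y(X) = 18*X
Z = -2665
Z - (737 + Y(36)) = -2665 - (737 + 18*36) = -2665 - (737 + 648) = -2665 - 1*1385 = -2665 - 1385 = -4050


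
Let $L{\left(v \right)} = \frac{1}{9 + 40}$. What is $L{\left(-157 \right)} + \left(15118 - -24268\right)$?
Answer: $\frac{1929915}{49} \approx 39386.0$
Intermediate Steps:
$L{\left(v \right)} = \frac{1}{49}$
$L{\left(-157 \right)} + \left(15118 - -24268\right) = \frac{1}{49} + \left(15118 - -24268\right) = \frac{1}{49} + \left(15118 + 24268\right) = \frac{1}{49} + 39386 = \frac{1929915}{49}$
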